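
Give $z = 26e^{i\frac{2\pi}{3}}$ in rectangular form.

a = r cos θ = 26 * -1/2 = -13
b = r sin θ = 26 * sqrt(3)/2 = 13*sqrt(3)
z = -13 + 13*sqrt(3)i


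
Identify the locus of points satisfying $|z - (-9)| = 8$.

|z - z0| = r describes a circle centered at z0 with radius r
Here z0 = -9 and r = 8
Locus: Circle centered at (-9, 0) with radius 8


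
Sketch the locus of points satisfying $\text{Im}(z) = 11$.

Im(z) = y where z = x + yi; the equation y = 11 is satisfied by all points with that y-coordinate
Locus: Horizontal line y = 11


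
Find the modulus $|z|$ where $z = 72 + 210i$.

|z| = sqrt(a^2 + b^2) = sqrt(72^2 + 210^2) = sqrt(49284) = 222


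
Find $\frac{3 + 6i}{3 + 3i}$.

Multiply numerator and denominator by conjugate (3 - 3i):
= (3 + 6i)(3 - 3i) / (3^2 + 3^2)
= (27 + 9i) / 18
Divide through by 9: (3 + i) / 2
= 3/2 + (1/2)i


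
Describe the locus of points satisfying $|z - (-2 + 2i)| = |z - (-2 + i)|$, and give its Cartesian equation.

|z - z1| = |z - z2| means z is equidistant from z1 and z2,
i.e. the perpendicular bisector of the segment from (-2, 2) to (-2, 1) (midpoint (-2, 3/2)).
With z = x + yi, square both sides:
(x - (-2))^2 + (y - 2)^2 = (x - (-2))^2 + (y - 1)^2
The x^2 and y^2 terms cancel: 0x + (-2)y = 5 - 8 = -3
Simplify: y = 3/2
Locus: Perpendicular bisector of the segment from (-2, 2) to (-2, 1): the line y = 3/2


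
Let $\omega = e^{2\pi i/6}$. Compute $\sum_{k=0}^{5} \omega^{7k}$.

Let ζ = ω^7 = e^(2πi·7/6). Since 6 ∤ 7, ζ ≠ 1.
Sum = Σ_{k=0}^{5} ζ^k = (ζ^6 - 1)/(ζ - 1) = (ω^{7·6} - 1)/(ζ - 1) = (1 - 1)/(ζ - 1) = 0


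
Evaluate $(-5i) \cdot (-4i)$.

(a1*a2 - b1*b2) + (a1*b2 + b1*a2)i
= (0 - 20) + (0 + 0)i
= -20


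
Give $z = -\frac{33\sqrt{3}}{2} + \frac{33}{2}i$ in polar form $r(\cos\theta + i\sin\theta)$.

r = |z| = sqrt(a^2 + b^2) = sqrt((-33*sqrt(3)/2)^2 + (33/2)^2) = sqrt(3267/4 + 1089/4) = sqrt(1089) = 33
θ = arctan(b/a) = arctan(16.5/-28.5788) (quadrant-adjusted) = 150°
z = 33(cos 150° + i sin 150°)


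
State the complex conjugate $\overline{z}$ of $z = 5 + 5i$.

If z = a + bi, then conjugate(z) = a - bi
conjugate(5 + 5i) = 5 - 5i


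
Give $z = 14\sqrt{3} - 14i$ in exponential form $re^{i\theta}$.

r = |z| = sqrt((14*sqrt(3))^2 + (-14)^2) = sqrt(588 + 196) = sqrt(784) = 28
θ = arctan(b/a) = arctan(-14/24.2487) (quadrant-adjusted) = -30° = -π/6
z = 28e^(-i*π/6)


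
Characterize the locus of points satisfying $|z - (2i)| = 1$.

|z - z0| = r describes a circle centered at z0 with radius r
Here z0 = 2i and r = 1
Locus: Circle centered at (0, 2) with radius 1


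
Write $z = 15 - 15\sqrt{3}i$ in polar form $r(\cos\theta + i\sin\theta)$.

r = |z| = sqrt(a^2 + b^2) = sqrt((15)^2 + (-15*sqrt(3))^2) = sqrt(225 + 675) = sqrt(900) = 30
θ = arctan(b/a) = arctan(-25.9808/15) (quadrant-adjusted) = 300°
z = 30(cos 300° + i sin 300°)


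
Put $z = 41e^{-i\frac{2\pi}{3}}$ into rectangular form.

a = r cos θ = 41 * -1/2 = -41/2
b = r sin θ = 41 * -sqrt(3)/2 = -41*sqrt(3)/2
z = -41/2 - (41*sqrt(3)/2)i


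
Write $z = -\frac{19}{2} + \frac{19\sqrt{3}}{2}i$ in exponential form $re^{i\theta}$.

r = |z| = sqrt((-19/2)^2 + (19*sqrt(3)/2)^2) = sqrt(361/4 + 1083/4) = sqrt(361) = 19
θ = arctan(b/a) = arctan(16.4545/-9.5) (quadrant-adjusted) = 120° = 2π/3
z = 19e^(i*2π/3)


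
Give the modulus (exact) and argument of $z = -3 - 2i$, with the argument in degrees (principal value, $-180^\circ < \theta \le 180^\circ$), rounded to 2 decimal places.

|z| = sqrt((-3)^2 + (-2)^2) = sqrt(13)
arg(z) = arctan(b/a) = arctan(-2/-3) (quadrant-adjusted) = -146.31°


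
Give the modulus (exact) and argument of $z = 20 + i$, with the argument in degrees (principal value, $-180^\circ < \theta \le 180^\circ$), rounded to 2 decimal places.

|z| = sqrt(20^2 + 1^2) = sqrt(401)
arg(z) = arctan(b/a) = arctan(1/20) (quadrant-adjusted) = 2.86°


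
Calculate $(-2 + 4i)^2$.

(a + bi)^2 = a^2 - b^2 + 2abi
= (-2)^2 - 4^2 + 2*(-2)*4i
= -12 - 16i


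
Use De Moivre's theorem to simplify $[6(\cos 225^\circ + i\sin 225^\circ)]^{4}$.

By De Moivre: z^n = r^n(cos(nθ) + i sin(nθ))
= 6^4(cos(4*225°) + i sin(4*225°))
= 1296(cos 180° + i sin 180°)
= -1296


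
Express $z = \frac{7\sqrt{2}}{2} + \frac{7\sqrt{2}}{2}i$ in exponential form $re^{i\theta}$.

r = |z| = sqrt((7*sqrt(2)/2)^2 + (7*sqrt(2)/2)^2) = sqrt(49/2 + 49/2) = sqrt(49) = 7
θ = arctan(b/a) = arctan(4.9497/4.9497) (quadrant-adjusted) = 45° = π/4
z = 7e^(i*π/4)


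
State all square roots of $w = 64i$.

|w| = 64, arg(w) = 90°
Root modulus = 64^(1/2) = 8
Root arguments: θ_k = (90° + 360°k)/2 for k = 0, 1, ..., 1
Roots: 4*sqrt(2) + 4*sqrt(2)i, -4*sqrt(2) - 4*sqrt(2)i


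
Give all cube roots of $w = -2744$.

|w| = 2744, arg(w) = 180°
Root modulus = 2744^(1/3) = 14
Root arguments: θ_k = (180° + 360°k)/3 for k = 0, 1, ..., 2
Roots: 7 + 7*sqrt(3)i, -14, 7 - 7*sqrt(3)i


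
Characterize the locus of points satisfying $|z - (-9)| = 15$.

|z - z0| = r describes a circle centered at z0 with radius r
Here z0 = -9 and r = 15
Locus: Circle centered at (-9, 0) with radius 15


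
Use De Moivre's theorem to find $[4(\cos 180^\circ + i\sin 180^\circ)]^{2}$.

By De Moivre: z^n = r^n(cos(nθ) + i sin(nθ))
= 4^2(cos(2*180°) + i sin(2*180°))
= 16(cos 0° + i sin 0°)
= 16


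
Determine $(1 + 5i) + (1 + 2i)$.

(1 + 1) + (5 + 2)i = 2 + 7i


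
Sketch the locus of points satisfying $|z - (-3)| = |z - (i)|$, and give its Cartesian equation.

|z - z1| = |z - z2| means z is equidistant from z1 and z2,
i.e. the perpendicular bisector of the segment from (-3, 0) to (0, 1) (midpoint (-3/2, 1/2)).
With z = x + yi, square both sides:
(x - (-3))^2 + (y - 0)^2 = (x - 0)^2 + (y - 1)^2
The x^2 and y^2 terms cancel: 6x + 2y = 1 - 9 = -8
Simplify: 3x + y = -4
Locus: Perpendicular bisector of the segment from (-3, 0) to (0, 1): the line 3x + y = -4


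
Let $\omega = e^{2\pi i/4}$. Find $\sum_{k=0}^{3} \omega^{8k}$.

Since 4 divides 8, ω^8 = (ω^4)^2 = 1^2 = 1, so every term is 1.
Sum = 4 · 1 = 4


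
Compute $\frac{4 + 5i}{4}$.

Divisor is real, so divide each part by 4:
= 1 + (5/4)i


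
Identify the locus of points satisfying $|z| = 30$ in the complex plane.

|z| = 30 means sqrt(x^2 + y^2) = 30
This is a circle of radius 30 centered at the origin


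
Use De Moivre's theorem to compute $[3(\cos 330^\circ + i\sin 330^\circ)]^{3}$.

By De Moivre: z^n = r^n(cos(nθ) + i sin(nθ))
= 3^3(cos(3*330°) + i sin(3*330°))
= 27(cos 270° + i sin 270°)
= -27i


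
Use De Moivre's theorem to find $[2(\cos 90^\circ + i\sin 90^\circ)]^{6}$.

By De Moivre: z^n = r^n(cos(nθ) + i sin(nθ))
= 2^6(cos(6*90°) + i sin(6*90°))
= 64(cos 180° + i sin 180°)
= -64


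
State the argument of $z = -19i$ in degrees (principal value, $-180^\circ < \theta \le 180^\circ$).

a = 0 and b < 0, so z lies on the negative imaginary axis: θ = -90°


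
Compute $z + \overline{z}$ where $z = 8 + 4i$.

z + conjugate(z) = (a + bi) + (a - bi) = 2a
= 2 * 8 = 16


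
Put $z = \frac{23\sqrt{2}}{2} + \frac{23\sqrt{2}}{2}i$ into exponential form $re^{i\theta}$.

r = |z| = sqrt((23*sqrt(2)/2)^2 + (23*sqrt(2)/2)^2) = sqrt(529/2 + 529/2) = sqrt(529) = 23
θ = arctan(b/a) = arctan(16.2635/16.2635) (quadrant-adjusted) = 45° = π/4
z = 23e^(i*π/4)


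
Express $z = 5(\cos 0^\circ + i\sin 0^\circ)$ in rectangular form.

a = r cos θ = 5 * 1 = 5
b = r sin θ = 5 * 0 = 0
z = 5


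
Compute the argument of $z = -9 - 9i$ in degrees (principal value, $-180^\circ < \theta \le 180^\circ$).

θ = arctan(b/a) = arctan(-9/-9) (quadrant-adjusted) = -135°


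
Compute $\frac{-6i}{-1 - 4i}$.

Multiply numerator and denominator by conjugate (-1 + 4i):
= (-6i)(-1 + 4i) / ((-1)^2 + (-4)^2)
= (24 + 6i) / 17
= 24/17 + (6/17)i


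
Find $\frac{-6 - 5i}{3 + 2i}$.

Multiply numerator and denominator by conjugate (3 - 2i):
= (-6 - 5i)(3 - 2i) / (3^2 + 2^2)
= (-28 - 3i) / 13
= -28/13 - (3/13)i


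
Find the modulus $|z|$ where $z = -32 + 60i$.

|z| = sqrt(a^2 + b^2) = sqrt((-32)^2 + 60^2) = sqrt(4624) = 68


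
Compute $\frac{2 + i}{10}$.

Divisor is real, so divide each part by 10:
= 1/5 + (1/10)i


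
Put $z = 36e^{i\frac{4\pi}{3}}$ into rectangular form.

a = r cos θ = 36 * -1/2 = -18
b = r sin θ = 36 * -sqrt(3)/2 = -18*sqrt(3)
z = -18 - 18*sqrt(3)i


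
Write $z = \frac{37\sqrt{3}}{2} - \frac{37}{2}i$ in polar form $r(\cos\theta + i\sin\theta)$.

r = |z| = sqrt(a^2 + b^2) = sqrt((37*sqrt(3)/2)^2 + (-37/2)^2) = sqrt(4107/4 + 1369/4) = sqrt(1369) = 37
θ = arctan(b/a) = arctan(-18.5/32.0429) (quadrant-adjusted) = 330°
z = 37(cos 330° + i sin 330°)


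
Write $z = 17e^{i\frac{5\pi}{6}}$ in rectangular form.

a = r cos θ = 17 * -sqrt(3)/2 = -17*sqrt(3)/2
b = r sin θ = 17 * 1/2 = 17/2
z = -17*sqrt(3)/2 + (17/2)i


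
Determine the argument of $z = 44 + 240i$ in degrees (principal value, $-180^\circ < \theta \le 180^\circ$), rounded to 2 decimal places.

θ = arctan(b/a) = arctan(240/44) (quadrant-adjusted) = 79.61°


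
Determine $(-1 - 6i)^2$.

(a + bi)^2 = a^2 - b^2 + 2abi
= (-1)^2 - (-6)^2 + 2*(-1)*(-6)i
= -35 + 12i


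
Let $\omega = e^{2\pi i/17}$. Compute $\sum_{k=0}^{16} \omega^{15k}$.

Let ζ = ω^15 = e^(2πi·15/17). Since 17 ∤ 15, ζ ≠ 1.
Sum = Σ_{k=0}^{16} ζ^k = (ζ^17 - 1)/(ζ - 1) = (ω^{15·17} - 1)/(ζ - 1) = (1 - 1)/(ζ - 1) = 0


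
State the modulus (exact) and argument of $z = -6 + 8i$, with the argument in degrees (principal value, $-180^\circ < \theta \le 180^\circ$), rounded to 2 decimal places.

|z| = sqrt((-6)^2 + 8^2) = 10
arg(z) = arctan(b/a) = arctan(8/-6) (quadrant-adjusted) = 126.87°


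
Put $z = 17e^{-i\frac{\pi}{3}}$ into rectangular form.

a = r cos θ = 17 * 1/2 = 17/2
b = r sin θ = 17 * -sqrt(3)/2 = -17*sqrt(3)/2
z = 17/2 - (17*sqrt(3)/2)i


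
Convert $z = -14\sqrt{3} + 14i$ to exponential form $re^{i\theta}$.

r = |z| = sqrt((-14*sqrt(3))^2 + (14)^2) = sqrt(588 + 196) = sqrt(784) = 28
θ = arctan(b/a) = arctan(14/-24.2487) (quadrant-adjusted) = 150° = 5π/6
z = 28e^(i*5π/6)


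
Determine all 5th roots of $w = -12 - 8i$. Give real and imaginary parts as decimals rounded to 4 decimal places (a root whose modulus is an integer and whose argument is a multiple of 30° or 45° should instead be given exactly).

|w| = sqrt(208) ≈ 14.422205, arg(w) ≈ 213.690068°
Root modulus = sqrt(208)^(1/5) ≈ 1.705322
Root arguments: θ_k = (arg(w) + 360°k)/5 for k = 0, 1, ..., 4
Compute each root as (root modulus)(cos θ_k + i sin θ_k) using full-precision intermediates, then round to 4 decimal places.
Roots: 1.2525 + 1.1573i, -0.7136 + 1.5488i, -1.6935 - 0.2001i, -0.3330 - 1.6725i, 1.4877 - 0.8336i


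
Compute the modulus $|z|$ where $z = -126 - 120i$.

|z| = sqrt(a^2 + b^2) = sqrt((-126)^2 + (-120)^2) = sqrt(30276) = 174


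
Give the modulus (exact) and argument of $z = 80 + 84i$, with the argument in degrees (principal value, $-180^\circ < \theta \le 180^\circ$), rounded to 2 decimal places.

|z| = sqrt(80^2 + 84^2) = 116
arg(z) = arctan(b/a) = arctan(84/80) (quadrant-adjusted) = 46.40°


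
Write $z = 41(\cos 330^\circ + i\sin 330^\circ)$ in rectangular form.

a = r cos θ = 41 * sqrt(3)/2 = 41*sqrt(3)/2
b = r sin θ = 41 * -1/2 = -41/2
z = 41*sqrt(3)/2 - (41/2)i


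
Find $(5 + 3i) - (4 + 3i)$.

(5 - 4) + (3 - 3)i = 1


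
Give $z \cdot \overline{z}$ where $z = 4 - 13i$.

z * conjugate(z) = |z|^2 = a^2 + b^2
= 4^2 + (-13)^2 = 185


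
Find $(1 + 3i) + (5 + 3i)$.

(1 + 5) + (3 + 3)i = 6 + 6i


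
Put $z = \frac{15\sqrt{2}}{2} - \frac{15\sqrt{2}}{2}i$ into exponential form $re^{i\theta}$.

r = |z| = sqrt((15*sqrt(2)/2)^2 + (-15*sqrt(2)/2)^2) = sqrt(225/2 + 225/2) = sqrt(225) = 15
θ = arctan(b/a) = arctan(-10.6066/10.6066) (quadrant-adjusted) = -45° = -π/4
z = 15e^(-i*π/4)


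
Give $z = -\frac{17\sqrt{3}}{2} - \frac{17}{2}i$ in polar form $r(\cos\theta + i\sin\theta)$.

r = |z| = sqrt(a^2 + b^2) = sqrt((-17*sqrt(3)/2)^2 + (-17/2)^2) = sqrt(867/4 + 289/4) = sqrt(289) = 17
θ = arctan(b/a) = arctan(-8.5/-14.7224) (quadrant-adjusted) = 210°
z = 17(cos 210° + i sin 210°)


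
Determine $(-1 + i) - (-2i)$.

(-1 - 0) + (1 - (-2))i = -1 + 3i


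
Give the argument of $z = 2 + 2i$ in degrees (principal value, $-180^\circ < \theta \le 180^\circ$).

θ = arctan(b/a) = arctan(2/2) (quadrant-adjusted) = 45°


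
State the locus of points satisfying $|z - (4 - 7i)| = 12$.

|z - z0| = r describes a circle centered at z0 with radius r
Here z0 = 4 - 7i and r = 12
Locus: Circle centered at (4, -7) with radius 12


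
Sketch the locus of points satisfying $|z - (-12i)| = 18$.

|z - z0| = r describes a circle centered at z0 with radius r
Here z0 = -12i and r = 18
Locus: Circle centered at (0, -12) with radius 18


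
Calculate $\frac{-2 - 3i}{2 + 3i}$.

Multiply numerator and denominator by conjugate (2 - 3i):
= (-2 - 3i)(2 - 3i) / (2^2 + 3^2)
= (-13) / 13
= -1


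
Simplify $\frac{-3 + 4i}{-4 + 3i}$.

Multiply numerator and denominator by conjugate (-4 - 3i):
= (-3 + 4i)(-4 - 3i) / ((-4)^2 + 3^2)
= (24 - 7i) / 25
= 24/25 - (7/25)i


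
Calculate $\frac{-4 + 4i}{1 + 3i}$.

Multiply numerator and denominator by conjugate (1 - 3i):
= (-4 + 4i)(1 - 3i) / (1^2 + 3^2)
= (8 + 16i) / 10
Divide through by 2: (4 + 8i) / 5
= 4/5 + (8/5)i


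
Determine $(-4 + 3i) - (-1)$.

(-4 - (-1)) + (3 - 0)i = -3 + 3i


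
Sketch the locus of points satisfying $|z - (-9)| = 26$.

|z - z0| = r describes a circle centered at z0 with radius r
Here z0 = -9 and r = 26
Locus: Circle centered at (-9, 0) with radius 26


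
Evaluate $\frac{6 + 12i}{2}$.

Divisor is real, so divide each part by 2:
= 3 + 6i


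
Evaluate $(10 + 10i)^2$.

(a + bi)^2 = a^2 - b^2 + 2abi
= 10^2 - 10^2 + 2*10*10i
= 200i


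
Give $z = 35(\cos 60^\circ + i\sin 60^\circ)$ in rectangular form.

a = r cos θ = 35 * 1/2 = 35/2
b = r sin θ = 35 * sqrt(3)/2 = 35*sqrt(3)/2
z = 35/2 + (35*sqrt(3)/2)i


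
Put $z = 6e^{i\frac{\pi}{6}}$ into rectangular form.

a = r cos θ = 6 * sqrt(3)/2 = 3*sqrt(3)
b = r sin θ = 6 * 1/2 = 3
z = 3*sqrt(3) + 3i


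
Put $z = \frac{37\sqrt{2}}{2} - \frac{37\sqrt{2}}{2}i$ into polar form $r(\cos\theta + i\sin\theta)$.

r = |z| = sqrt(a^2 + b^2) = sqrt((37*sqrt(2)/2)^2 + (-37*sqrt(2)/2)^2) = sqrt(1369/2 + 1369/2) = sqrt(1369) = 37
θ = arctan(b/a) = arctan(-26.163/26.163) (quadrant-adjusted) = 315°
z = 37(cos 315° + i sin 315°)


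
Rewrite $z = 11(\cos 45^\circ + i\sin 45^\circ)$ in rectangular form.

a = r cos θ = 11 * sqrt(2)/2 = 11*sqrt(2)/2
b = r sin θ = 11 * sqrt(2)/2 = 11*sqrt(2)/2
z = 11*sqrt(2)/2 + (11*sqrt(2)/2)i


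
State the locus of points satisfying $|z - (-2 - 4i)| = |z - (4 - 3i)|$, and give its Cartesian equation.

|z - z1| = |z - z2| means z is equidistant from z1 and z2,
i.e. the perpendicular bisector of the segment from (-2, -4) to (4, -3) (midpoint (1, -7/2)).
With z = x + yi, square both sides:
(x - (-2))^2 + (y - (-4))^2 = (x - 4)^2 + (y - (-3))^2
The x^2 and y^2 terms cancel: 12x + 2y = 25 - 20 = 5
Simplify: 12x + 2y = 5
Locus: Perpendicular bisector of the segment from (-2, -4) to (4, -3): the line 12x + 2y = 5


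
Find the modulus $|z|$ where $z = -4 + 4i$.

|z| = sqrt(a^2 + b^2) = sqrt((-4)^2 + 4^2) = sqrt(32) = sqrt(32)


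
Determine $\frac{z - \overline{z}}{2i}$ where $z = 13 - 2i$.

z - conjugate(z) = 2bi
(z - conjugate(z))/(2i) = 2bi/(2i) = b = -2


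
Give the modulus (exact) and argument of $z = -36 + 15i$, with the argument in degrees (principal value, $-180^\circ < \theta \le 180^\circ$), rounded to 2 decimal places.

|z| = sqrt((-36)^2 + 15^2) = 39
arg(z) = arctan(b/a) = arctan(15/-36) (quadrant-adjusted) = 157.38°


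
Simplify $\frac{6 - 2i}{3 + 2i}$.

Multiply numerator and denominator by conjugate (3 - 2i):
= (6 - 2i)(3 - 2i) / (3^2 + 2^2)
= (14 - 18i) / 13
= 14/13 - (18/13)i


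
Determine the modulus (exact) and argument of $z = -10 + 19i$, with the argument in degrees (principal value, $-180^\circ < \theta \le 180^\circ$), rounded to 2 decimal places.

|z| = sqrt((-10)^2 + 19^2) = sqrt(461)
arg(z) = arctan(b/a) = arctan(19/-10) (quadrant-adjusted) = 117.76°


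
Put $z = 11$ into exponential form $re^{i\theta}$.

r = |z| = sqrt((11)^2 + (0)^2) = sqrt(121 + 0) = sqrt(121) = 11
b = 0 and a > 0, so z lies on the positive real axis: θ = 0
z = 11e^(i*0) = 11


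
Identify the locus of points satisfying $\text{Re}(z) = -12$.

Re(z) = x where z = x + yi; the equation x = -12 is satisfied by all points with that x-coordinate
Locus: Vertical line x = -12


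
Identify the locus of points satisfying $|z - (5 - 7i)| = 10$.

|z - z0| = r describes a circle centered at z0 with radius r
Here z0 = 5 - 7i and r = 10
Locus: Circle centered at (5, -7) with radius 10


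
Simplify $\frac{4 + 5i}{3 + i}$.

Multiply numerator and denominator by conjugate (3 - i):
= (4 + 5i)(3 - i) / (3^2 + 1^2)
= (17 + 11i) / 10
= 17/10 + (11/10)i


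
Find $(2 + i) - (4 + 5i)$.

(2 - 4) + (1 - 5)i = -2 - 4i


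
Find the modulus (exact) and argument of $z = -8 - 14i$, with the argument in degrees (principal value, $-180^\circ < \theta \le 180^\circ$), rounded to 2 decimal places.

|z| = sqrt((-8)^2 + (-14)^2) = sqrt(260)
arg(z) = arctan(b/a) = arctan(-14/-8) (quadrant-adjusted) = -119.74°


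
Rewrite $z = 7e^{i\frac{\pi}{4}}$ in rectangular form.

a = r cos θ = 7 * sqrt(2)/2 = 7*sqrt(2)/2
b = r sin θ = 7 * sqrt(2)/2 = 7*sqrt(2)/2
z = 7*sqrt(2)/2 + (7*sqrt(2)/2)i


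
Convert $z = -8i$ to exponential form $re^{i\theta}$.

r = |z| = sqrt((0)^2 + (-8)^2) = sqrt(0 + 64) = sqrt(64) = 8
a = 0 and b < 0, so z lies on the negative imaginary axis: θ = -90° = -π/2
z = 8e^(-i*π/2)


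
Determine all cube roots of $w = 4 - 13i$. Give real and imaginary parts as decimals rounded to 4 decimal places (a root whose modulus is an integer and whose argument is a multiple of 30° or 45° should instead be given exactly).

|w| = sqrt(185) ≈ 13.601471, arg(w) ≈ 287.102729°
Root modulus = sqrt(185)^(1/3) ≈ 2.387052
Root arguments: θ_k = (arg(w) + 360°k)/3 for k = 0, 1, ..., 2
Compute each root as (root modulus)(cos θ_k + i sin θ_k) using full-precision intermediates, then round to 4 decimal places.
Roots: -0.2371 + 2.3752i, -1.9385 - 1.3930i, 2.1756 - 0.9823i


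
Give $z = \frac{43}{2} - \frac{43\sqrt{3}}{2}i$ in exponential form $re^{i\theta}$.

r = |z| = sqrt((43/2)^2 + (-43*sqrt(3)/2)^2) = sqrt(1849/4 + 5547/4) = sqrt(1849) = 43
θ = arctan(b/a) = arctan(-37.2391/21.5) (quadrant-adjusted) = -60° = -π/3
z = 43e^(-i*π/3)


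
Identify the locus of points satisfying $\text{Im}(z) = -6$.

Im(z) = y where z = x + yi; the equation y = -6 is satisfied by all points with that y-coordinate
Locus: Horizontal line y = -6


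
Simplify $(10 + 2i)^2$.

(a + bi)^2 = a^2 - b^2 + 2abi
= 10^2 - 2^2 + 2*10*2i
= 96 + 40i


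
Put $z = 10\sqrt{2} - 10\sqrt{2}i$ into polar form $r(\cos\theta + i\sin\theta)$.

r = |z| = sqrt(a^2 + b^2) = sqrt((10*sqrt(2))^2 + (-10*sqrt(2))^2) = sqrt(200 + 200) = sqrt(400) = 20
θ = arctan(b/a) = arctan(-14.1421/14.1421) (quadrant-adjusted) = 315°
z = 20(cos 315° + i sin 315°)


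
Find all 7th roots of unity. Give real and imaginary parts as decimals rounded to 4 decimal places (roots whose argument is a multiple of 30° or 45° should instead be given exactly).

ω_k = e^(2πik/7) = cos(2πk/7) + i sin(2πk/7) for k = 0, 1, ..., 6
Roots: 1, 0.6235 + 0.7818i, -0.2225 + 0.9749i, -0.9010 + 0.4339i, -0.9010 - 0.4339i, -0.2225 - 0.9749i, 0.6235 - 0.7818i


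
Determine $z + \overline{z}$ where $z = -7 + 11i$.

z + conjugate(z) = (a + bi) + (a - bi) = 2a
= 2 * (-7) = -14


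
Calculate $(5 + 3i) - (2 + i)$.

(5 - 2) + (3 - 1)i = 3 + 2i


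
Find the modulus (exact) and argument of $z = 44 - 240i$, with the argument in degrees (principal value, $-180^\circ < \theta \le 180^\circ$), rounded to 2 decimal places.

|z| = sqrt(44^2 + (-240)^2) = 244
arg(z) = arctan(b/a) = arctan(-240/44) (quadrant-adjusted) = -79.61°


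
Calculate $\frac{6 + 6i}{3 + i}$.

Multiply numerator and denominator by conjugate (3 - i):
= (6 + 6i)(3 - i) / (3^2 + 1^2)
= (24 + 12i) / 10
Divide through by 2: (12 + 6i) / 5
= 12/5 + (6/5)i


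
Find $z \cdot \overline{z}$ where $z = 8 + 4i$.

z * conjugate(z) = |z|^2 = a^2 + b^2
= 8^2 + 4^2 = 80


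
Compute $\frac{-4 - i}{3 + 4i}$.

Multiply numerator and denominator by conjugate (3 - 4i):
= (-4 - i)(3 - 4i) / (3^2 + 4^2)
= (-16 + 13i) / 25
= -16/25 + (13/25)i


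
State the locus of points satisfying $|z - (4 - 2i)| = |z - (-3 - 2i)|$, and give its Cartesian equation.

|z - z1| = |z - z2| means z is equidistant from z1 and z2,
i.e. the perpendicular bisector of the segment from (4, -2) to (-3, -2) (midpoint (1/2, -2)).
With z = x + yi, square both sides:
(x - 4)^2 + (y - (-2))^2 = (x - (-3))^2 + (y - (-2))^2
The x^2 and y^2 terms cancel: -14x + 0y = 13 - 20 = -7
Simplify: x = 1/2
Locus: Perpendicular bisector of the segment from (4, -2) to (-3, -2): the line x = 1/2


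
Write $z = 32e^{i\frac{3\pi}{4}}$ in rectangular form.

a = r cos θ = 32 * -sqrt(2)/2 = -16*sqrt(2)
b = r sin θ = 32 * sqrt(2)/2 = 16*sqrt(2)
z = -16*sqrt(2) + 16*sqrt(2)i


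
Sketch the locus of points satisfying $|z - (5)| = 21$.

|z - z0| = r describes a circle centered at z0 with radius r
Here z0 = 5 and r = 21
Locus: Circle centered at (5, 0) with radius 21


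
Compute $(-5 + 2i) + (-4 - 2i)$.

(-5 + (-4)) + (2 + (-2))i = -9


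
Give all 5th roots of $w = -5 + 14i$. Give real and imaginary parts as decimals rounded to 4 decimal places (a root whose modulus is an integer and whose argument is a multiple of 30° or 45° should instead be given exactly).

|w| = sqrt(221) ≈ 14.866069, arg(w) ≈ 109.653824°
Root modulus = sqrt(221)^(1/5) ≈ 1.715692
Root arguments: θ_k = (arg(w) + 360°k)/5 for k = 0, 1, ..., 4
Compute each root as (root modulus)(cos θ_k + i sin θ_k) using full-precision intermediates, then round to 4 decimal places.
Roots: 1.5915 + 0.6408i, -0.1176 + 1.7117i, -1.6642 + 0.4171i, -0.9109 - 1.4539i, 1.1012 - 1.3156i


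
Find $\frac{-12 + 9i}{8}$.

Divisor is real, so divide each part by 8:
= -3/2 + (9/8)i


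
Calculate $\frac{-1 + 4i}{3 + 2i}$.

Multiply numerator and denominator by conjugate (3 - 2i):
= (-1 + 4i)(3 - 2i) / (3^2 + 2^2)
= (5 + 14i) / 13
= 5/13 + (14/13)i


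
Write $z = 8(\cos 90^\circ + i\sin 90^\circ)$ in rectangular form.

a = r cos θ = 8 * 0 = 0
b = r sin θ = 8 * 1 = 8
z = 8i


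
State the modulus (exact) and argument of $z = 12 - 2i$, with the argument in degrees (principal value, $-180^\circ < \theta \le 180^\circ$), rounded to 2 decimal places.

|z| = sqrt(12^2 + (-2)^2) = sqrt(148)
arg(z) = arctan(b/a) = arctan(-2/12) (quadrant-adjusted) = -9.46°


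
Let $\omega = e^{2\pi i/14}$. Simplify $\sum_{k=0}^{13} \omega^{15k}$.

Let ζ = ω^15 = e^(2πi·15/14). Since 14 ∤ 15, ζ ≠ 1.
Sum = Σ_{k=0}^{13} ζ^k = (ζ^14 - 1)/(ζ - 1) = (ω^{15·14} - 1)/(ζ - 1) = (1 - 1)/(ζ - 1) = 0


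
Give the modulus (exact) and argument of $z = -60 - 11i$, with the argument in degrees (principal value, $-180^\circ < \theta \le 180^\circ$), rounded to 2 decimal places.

|z| = sqrt((-60)^2 + (-11)^2) = 61
arg(z) = arctan(b/a) = arctan(-11/-60) (quadrant-adjusted) = -169.61°


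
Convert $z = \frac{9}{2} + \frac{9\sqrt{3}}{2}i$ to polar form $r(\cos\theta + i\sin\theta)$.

r = |z| = sqrt(a^2 + b^2) = sqrt((9/2)^2 + (9*sqrt(3)/2)^2) = sqrt(81/4 + 243/4) = sqrt(81) = 9
θ = arctan(b/a) = arctan(7.7942/4.5) (quadrant-adjusted) = 60°
z = 9(cos 60° + i sin 60°)


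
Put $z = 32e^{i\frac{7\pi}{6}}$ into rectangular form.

a = r cos θ = 32 * -sqrt(3)/2 = -16*sqrt(3)
b = r sin θ = 32 * -1/2 = -16
z = -16*sqrt(3) - 16i


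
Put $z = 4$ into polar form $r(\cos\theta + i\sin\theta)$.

r = |z| = sqrt(a^2 + b^2) = sqrt((4)^2 + (0)^2) = sqrt(16 + 0) = sqrt(16) = 4
b = 0 and a > 0, so z lies on the positive real axis: θ = 0°
z = 4(cos 0° + i sin 0°)


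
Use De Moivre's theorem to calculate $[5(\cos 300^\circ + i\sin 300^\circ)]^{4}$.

By De Moivre: z^n = r^n(cos(nθ) + i sin(nθ))
= 5^4(cos(4*300°) + i sin(4*300°))
= 625(cos 120° + i sin 120°)
= -625/2 + (625*sqrt(3)/2)i


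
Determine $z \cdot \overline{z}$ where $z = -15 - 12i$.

z * conjugate(z) = |z|^2 = a^2 + b^2
= (-15)^2 + (-12)^2 = 369


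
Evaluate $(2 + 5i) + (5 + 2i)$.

(2 + 5) + (5 + 2)i = 7 + 7i


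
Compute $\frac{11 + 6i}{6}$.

Divisor is real, so divide each part by 6:
= 11/6 + i


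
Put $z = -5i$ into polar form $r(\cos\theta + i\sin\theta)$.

r = |z| = sqrt(a^2 + b^2) = sqrt((0)^2 + (-5)^2) = sqrt(0 + 25) = sqrt(25) = 5
a = 0 and b < 0, so z lies on the negative imaginary axis: θ = 270°
z = 5(cos 270° + i sin 270°)


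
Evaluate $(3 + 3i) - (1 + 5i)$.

(3 - 1) + (3 - 5)i = 2 - 2i


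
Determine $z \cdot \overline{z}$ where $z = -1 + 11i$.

z * conjugate(z) = |z|^2 = a^2 + b^2
= (-1)^2 + 11^2 = 122


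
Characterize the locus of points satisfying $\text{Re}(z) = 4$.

Re(z) = x where z = x + yi; the equation x = 4 is satisfied by all points with that x-coordinate
Locus: Vertical line x = 4


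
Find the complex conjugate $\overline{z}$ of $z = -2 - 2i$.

If z = a + bi, then conjugate(z) = a - bi
conjugate(-2 - 2i) = -2 + 2i


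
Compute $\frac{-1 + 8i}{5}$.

Divisor is real, so divide each part by 5:
= -1/5 + (8/5)i


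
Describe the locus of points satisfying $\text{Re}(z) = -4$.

Re(z) = x where z = x + yi; the equation x = -4 is satisfied by all points with that x-coordinate
Locus: Vertical line x = -4


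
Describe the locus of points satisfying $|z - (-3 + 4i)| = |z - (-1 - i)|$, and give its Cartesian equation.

|z - z1| = |z - z2| means z is equidistant from z1 and z2,
i.e. the perpendicular bisector of the segment from (-3, 4) to (-1, -1) (midpoint (-2, 3/2)).
With z = x + yi, square both sides:
(x - (-3))^2 + (y - 4)^2 = (x - (-1))^2 + (y - (-1))^2
The x^2 and y^2 terms cancel: 4x + (-10)y = 2 - 25 = -23
Simplify: 4x - 10y = -23
Locus: Perpendicular bisector of the segment from (-3, 4) to (-1, -1): the line 4x - 10y = -23


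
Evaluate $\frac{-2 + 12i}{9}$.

Divisor is real, so divide each part by 9:
= -2/9 + (4/3)i


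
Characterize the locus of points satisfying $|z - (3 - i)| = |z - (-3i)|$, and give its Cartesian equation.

|z - z1| = |z - z2| means z is equidistant from z1 and z2,
i.e. the perpendicular bisector of the segment from (3, -1) to (0, -3) (midpoint (3/2, -2)).
With z = x + yi, square both sides:
(x - 3)^2 + (y - (-1))^2 = (x - 0)^2 + (y - (-3))^2
The x^2 and y^2 terms cancel: -6x + (-4)y = 9 - 10 = -1
Simplify: 6x + 4y = 1
Locus: Perpendicular bisector of the segment from (3, -1) to (0, -3): the line 6x + 4y = 1


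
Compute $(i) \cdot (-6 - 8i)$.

(a1*a2 - b1*b2) + (a1*b2 + b1*a2)i
= (0 - (-8)) + (0 + (-6))i
= 8 - 6i


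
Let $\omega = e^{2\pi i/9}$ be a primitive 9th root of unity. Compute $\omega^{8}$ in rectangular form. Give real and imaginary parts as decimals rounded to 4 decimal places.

ω^8 = e^(2πi·8/9) = e^(i·16π/9)
= cos(16π/9) + i sin(16π/9)
= 0.7660 - 0.6428i


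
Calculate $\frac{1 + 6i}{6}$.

Divisor is real, so divide each part by 6:
= 1/6 + i


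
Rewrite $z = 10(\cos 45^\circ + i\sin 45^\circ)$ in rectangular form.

a = r cos θ = 10 * sqrt(2)/2 = 5*sqrt(2)
b = r sin θ = 10 * sqrt(2)/2 = 5*sqrt(2)
z = 5*sqrt(2) + 5*sqrt(2)i


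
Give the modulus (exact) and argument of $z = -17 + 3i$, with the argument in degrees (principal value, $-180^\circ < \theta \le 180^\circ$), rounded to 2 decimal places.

|z| = sqrt((-17)^2 + 3^2) = sqrt(298)
arg(z) = arctan(b/a) = arctan(3/-17) (quadrant-adjusted) = 169.99°


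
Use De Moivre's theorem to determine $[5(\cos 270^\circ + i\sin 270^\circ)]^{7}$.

By De Moivre: z^n = r^n(cos(nθ) + i sin(nθ))
= 5^7(cos(7*270°) + i sin(7*270°))
= 78125(cos 90° + i sin 90°)
= 78125i


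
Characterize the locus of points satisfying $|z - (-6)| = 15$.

|z - z0| = r describes a circle centered at z0 with radius r
Here z0 = -6 and r = 15
Locus: Circle centered at (-6, 0) with radius 15


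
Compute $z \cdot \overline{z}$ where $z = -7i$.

z * conjugate(z) = |z|^2 = a^2 + b^2
= 0^2 + (-7)^2 = 49


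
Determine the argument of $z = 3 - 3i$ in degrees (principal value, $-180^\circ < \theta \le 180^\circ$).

θ = arctan(b/a) = arctan(-3/3) (quadrant-adjusted) = -45°


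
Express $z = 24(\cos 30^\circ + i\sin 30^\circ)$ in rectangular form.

a = r cos θ = 24 * sqrt(3)/2 = 12*sqrt(3)
b = r sin θ = 24 * 1/2 = 12
z = 12*sqrt(3) + 12i


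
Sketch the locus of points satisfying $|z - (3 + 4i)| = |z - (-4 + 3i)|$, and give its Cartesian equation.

|z - z1| = |z - z2| means z is equidistant from z1 and z2,
i.e. the perpendicular bisector of the segment from (3, 4) to (-4, 3) (midpoint (-1/2, 7/2)).
With z = x + yi, square both sides:
(x - 3)^2 + (y - 4)^2 = (x - (-4))^2 + (y - 3)^2
The x^2 and y^2 terms cancel: -14x + (-2)y = 25 - 25 = 0
Simplify: 7x + y = 0
Locus: Perpendicular bisector of the segment from (3, 4) to (-4, 3): the line 7x + y = 0


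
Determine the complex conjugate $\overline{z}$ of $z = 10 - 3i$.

If z = a + bi, then conjugate(z) = a - bi
conjugate(10 - 3i) = 10 + 3i


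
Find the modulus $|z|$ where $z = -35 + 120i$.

|z| = sqrt(a^2 + b^2) = sqrt((-35)^2 + 120^2) = sqrt(15625) = 125


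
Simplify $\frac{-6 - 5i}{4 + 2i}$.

Multiply numerator and denominator by conjugate (4 - 2i):
= (-6 - 5i)(4 - 2i) / (4^2 + 2^2)
= (-34 - 8i) / 20
Divide through by 2: (-17 - 4i) / 10
= -17/10 - (2/5)i


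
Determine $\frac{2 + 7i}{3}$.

Divisor is real, so divide each part by 3:
= 2/3 + (7/3)i


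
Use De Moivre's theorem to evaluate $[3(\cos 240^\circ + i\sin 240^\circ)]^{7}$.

By De Moivre: z^n = r^n(cos(nθ) + i sin(nθ))
= 3^7(cos(7*240°) + i sin(7*240°))
= 2187(cos 240° + i sin 240°)
= -2187/2 - (2187*sqrt(3)/2)i


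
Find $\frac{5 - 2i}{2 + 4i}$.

Multiply numerator and denominator by conjugate (2 - 4i):
= (5 - 2i)(2 - 4i) / (2^2 + 4^2)
= (2 - 24i) / 20
Divide through by 2: (1 - 12i) / 10
= 1/10 - (6/5)i


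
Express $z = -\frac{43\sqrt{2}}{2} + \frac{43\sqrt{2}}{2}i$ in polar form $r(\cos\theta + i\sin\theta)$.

r = |z| = sqrt(a^2 + b^2) = sqrt((-43*sqrt(2)/2)^2 + (43*sqrt(2)/2)^2) = sqrt(1849/2 + 1849/2) = sqrt(1849) = 43
θ = arctan(b/a) = arctan(30.4056/-30.4056) (quadrant-adjusted) = 135°
z = 43(cos 135° + i sin 135°)


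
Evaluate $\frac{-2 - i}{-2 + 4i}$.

Multiply numerator and denominator by conjugate (-2 - 4i):
= (-2 - i)(-2 - 4i) / ((-2)^2 + 4^2)
= (10i) / 20
Divide through by 10: (i) / 2
= 0 + (1/2)i


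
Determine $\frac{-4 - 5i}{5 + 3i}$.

Multiply numerator and denominator by conjugate (5 - 3i):
= (-4 - 5i)(5 - 3i) / (5^2 + 3^2)
= (-35 - 13i) / 34
= -35/34 - (13/34)i


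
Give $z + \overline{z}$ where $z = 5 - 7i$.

z + conjugate(z) = (a + bi) + (a - bi) = 2a
= 2 * 5 = 10


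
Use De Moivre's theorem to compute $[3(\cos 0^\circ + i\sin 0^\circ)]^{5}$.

By De Moivre: z^n = r^n(cos(nθ) + i sin(nθ))
= 3^5(cos(5*0°) + i sin(5*0°))
= 243(cos 0° + i sin 0°)
= 243


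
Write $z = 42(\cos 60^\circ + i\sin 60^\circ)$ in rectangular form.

a = r cos θ = 42 * 1/2 = 21
b = r sin θ = 42 * sqrt(3)/2 = 21*sqrt(3)
z = 21 + 21*sqrt(3)i


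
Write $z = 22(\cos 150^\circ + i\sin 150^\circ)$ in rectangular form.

a = r cos θ = 22 * -sqrt(3)/2 = -11*sqrt(3)
b = r sin θ = 22 * 1/2 = 11
z = -11*sqrt(3) + 11i


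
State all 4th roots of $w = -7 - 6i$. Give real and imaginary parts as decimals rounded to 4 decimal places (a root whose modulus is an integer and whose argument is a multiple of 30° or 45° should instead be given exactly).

|w| = sqrt(85) ≈ 9.219544, arg(w) ≈ 220.601295°
Root modulus = sqrt(85)^(1/4) ≈ 1.742518
Root arguments: θ_k = (arg(w) + 360°k)/4 for k = 0, 1, ..., 3
Compute each root as (root modulus)(cos θ_k + i sin θ_k) using full-precision intermediates, then round to 4 decimal places.
Roots: 0.9957 + 1.4300i, -1.4300 + 0.9957i, -0.9957 - 1.4300i, 1.4300 - 0.9957i


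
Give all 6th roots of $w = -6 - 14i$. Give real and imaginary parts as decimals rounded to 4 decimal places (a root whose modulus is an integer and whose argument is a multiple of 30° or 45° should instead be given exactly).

|w| = sqrt(232) ≈ 15.231546, arg(w) ≈ 246.801409°
Root modulus = sqrt(232)^(1/6) ≈ 1.574432
Root arguments: θ_k = (arg(w) + 360°k)/6 for k = 0, 1, ..., 5
Compute each root as (root modulus)(cos θ_k + i sin θ_k) using full-precision intermediates, then round to 4 decimal places.
Roots: 1.1858 + 1.0357i, -0.3040 + 1.5448i, -1.4898 + 0.5091i, -1.1858 - 1.0357i, 0.3040 - 1.5448i, 1.4898 - 0.5091i


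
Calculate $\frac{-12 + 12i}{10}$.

Divisor is real, so divide each part by 10:
= -6/5 + (6/5)i


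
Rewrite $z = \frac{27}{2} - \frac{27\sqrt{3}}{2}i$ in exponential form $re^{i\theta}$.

r = |z| = sqrt((27/2)^2 + (-27*sqrt(3)/2)^2) = sqrt(729/4 + 2187/4) = sqrt(729) = 27
θ = arctan(b/a) = arctan(-23.3827/13.5) (quadrant-adjusted) = -60° = -π/3
z = 27e^(-i*π/3)


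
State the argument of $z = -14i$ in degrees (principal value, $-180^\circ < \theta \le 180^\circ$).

a = 0 and b < 0, so z lies on the negative imaginary axis: θ = -90°


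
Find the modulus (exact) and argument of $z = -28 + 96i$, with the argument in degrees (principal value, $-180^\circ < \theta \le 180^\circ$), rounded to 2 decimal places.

|z| = sqrt((-28)^2 + 96^2) = 100
arg(z) = arctan(b/a) = arctan(96/-28) (quadrant-adjusted) = 106.26°


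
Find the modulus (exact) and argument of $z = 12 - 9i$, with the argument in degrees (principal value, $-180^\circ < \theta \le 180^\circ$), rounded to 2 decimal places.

|z| = sqrt(12^2 + (-9)^2) = 15
arg(z) = arctan(b/a) = arctan(-9/12) (quadrant-adjusted) = -36.87°


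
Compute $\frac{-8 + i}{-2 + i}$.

Multiply numerator and denominator by conjugate (-2 - i):
= (-8 + i)(-2 - i) / ((-2)^2 + 1^2)
= (17 + 6i) / 5
= 17/5 + (6/5)i


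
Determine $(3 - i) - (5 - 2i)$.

(3 - 5) + (-1 - (-2))i = -2 + i


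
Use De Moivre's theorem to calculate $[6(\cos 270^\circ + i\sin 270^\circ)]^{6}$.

By De Moivre: z^n = r^n(cos(nθ) + i sin(nθ))
= 6^6(cos(6*270°) + i sin(6*270°))
= 46656(cos 180° + i sin 180°)
= -46656


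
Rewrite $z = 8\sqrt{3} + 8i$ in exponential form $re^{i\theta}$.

r = |z| = sqrt((8*sqrt(3))^2 + (8)^2) = sqrt(192 + 64) = sqrt(256) = 16
θ = arctan(b/a) = arctan(8/13.8564) (quadrant-adjusted) = 30° = π/6
z = 16e^(i*π/6)


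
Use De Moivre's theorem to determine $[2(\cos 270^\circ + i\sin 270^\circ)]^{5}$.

By De Moivre: z^n = r^n(cos(nθ) + i sin(nθ))
= 2^5(cos(5*270°) + i sin(5*270°))
= 32(cos 270° + i sin 270°)
= -32i


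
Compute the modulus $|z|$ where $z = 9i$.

|z| = sqrt(a^2 + b^2) = sqrt(0^2 + 9^2) = sqrt(81) = 9


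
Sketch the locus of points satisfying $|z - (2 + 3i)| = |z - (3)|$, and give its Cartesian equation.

|z - z1| = |z - z2| means z is equidistant from z1 and z2,
i.e. the perpendicular bisector of the segment from (2, 3) to (3, 0) (midpoint (5/2, 3/2)).
With z = x + yi, square both sides:
(x - 2)^2 + (y - 3)^2 = (x - 3)^2 + (y - 0)^2
The x^2 and y^2 terms cancel: 2x + (-6)y = 9 - 13 = -4
Simplify: x - 3y = -2
Locus: Perpendicular bisector of the segment from (2, 3) to (3, 0): the line x - 3y = -2


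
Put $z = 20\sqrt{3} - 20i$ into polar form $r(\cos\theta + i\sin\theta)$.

r = |z| = sqrt(a^2 + b^2) = sqrt((20*sqrt(3))^2 + (-20)^2) = sqrt(1200 + 400) = sqrt(1600) = 40
θ = arctan(b/a) = arctan(-20/34.641) (quadrant-adjusted) = 330°
z = 40(cos 330° + i sin 330°)


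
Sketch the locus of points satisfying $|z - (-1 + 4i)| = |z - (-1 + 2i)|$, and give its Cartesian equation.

|z - z1| = |z - z2| means z is equidistant from z1 and z2,
i.e. the perpendicular bisector of the segment from (-1, 4) to (-1, 2) (midpoint (-1, 3)).
With z = x + yi, square both sides:
(x - (-1))^2 + (y - 4)^2 = (x - (-1))^2 + (y - 2)^2
The x^2 and y^2 terms cancel: 0x + (-4)y = 5 - 17 = -12
Simplify: y = 3
Locus: Perpendicular bisector of the segment from (-1, 4) to (-1, 2): the line y = 3


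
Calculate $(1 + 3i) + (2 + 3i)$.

(1 + 2) + (3 + 3)i = 3 + 6i


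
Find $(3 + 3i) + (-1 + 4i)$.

(3 + (-1)) + (3 + 4)i = 2 + 7i


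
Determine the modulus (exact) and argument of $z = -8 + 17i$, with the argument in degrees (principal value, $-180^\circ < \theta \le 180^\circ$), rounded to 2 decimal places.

|z| = sqrt((-8)^2 + 17^2) = sqrt(353)
arg(z) = arctan(b/a) = arctan(17/-8) (quadrant-adjusted) = 115.20°


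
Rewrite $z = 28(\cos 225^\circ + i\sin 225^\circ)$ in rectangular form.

a = r cos θ = 28 * -sqrt(2)/2 = -14*sqrt(2)
b = r sin θ = 28 * -sqrt(2)/2 = -14*sqrt(2)
z = -14*sqrt(2) - 14*sqrt(2)i


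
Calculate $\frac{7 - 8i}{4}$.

Divisor is real, so divide each part by 4:
= 7/4 - 2i


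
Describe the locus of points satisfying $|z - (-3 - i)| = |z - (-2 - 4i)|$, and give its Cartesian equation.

|z - z1| = |z - z2| means z is equidistant from z1 and z2,
i.e. the perpendicular bisector of the segment from (-3, -1) to (-2, -4) (midpoint (-5/2, -5/2)).
With z = x + yi, square both sides:
(x - (-3))^2 + (y - (-1))^2 = (x - (-2))^2 + (y - (-4))^2
The x^2 and y^2 terms cancel: 2x + (-6)y = 20 - 10 = 10
Simplify: x - 3y = 5
Locus: Perpendicular bisector of the segment from (-3, -1) to (-2, -4): the line x - 3y = 5


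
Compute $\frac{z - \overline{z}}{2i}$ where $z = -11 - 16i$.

z - conjugate(z) = 2bi
(z - conjugate(z))/(2i) = 2bi/(2i) = b = -16


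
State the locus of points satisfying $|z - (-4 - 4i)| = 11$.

|z - z0| = r describes a circle centered at z0 with radius r
Here z0 = -4 - 4i and r = 11
Locus: Circle centered at (-4, -4) with radius 11


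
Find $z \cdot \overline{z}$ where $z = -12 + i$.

z * conjugate(z) = |z|^2 = a^2 + b^2
= (-12)^2 + 1^2 = 145


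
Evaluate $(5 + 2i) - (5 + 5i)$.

(5 - 5) + (2 - 5)i = -3i


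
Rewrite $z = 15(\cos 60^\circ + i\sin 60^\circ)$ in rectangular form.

a = r cos θ = 15 * 1/2 = 15/2
b = r sin θ = 15 * sqrt(3)/2 = 15*sqrt(3)/2
z = 15/2 + (15*sqrt(3)/2)i


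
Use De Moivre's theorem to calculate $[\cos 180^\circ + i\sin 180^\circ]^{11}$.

By De Moivre: z^n = r^n(cos(nθ) + i sin(nθ))
= 1^11(cos(11*180°) + i sin(11*180°))
= 1(cos 180° + i sin 180°)
= -1


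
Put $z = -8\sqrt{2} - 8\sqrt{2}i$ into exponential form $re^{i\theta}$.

r = |z| = sqrt((-8*sqrt(2))^2 + (-8*sqrt(2))^2) = sqrt(128 + 128) = sqrt(256) = 16
θ = arctan(b/a) = arctan(-11.3137/-11.3137) (quadrant-adjusted) = -135° = -3π/4
z = 16e^(-i*3π/4)


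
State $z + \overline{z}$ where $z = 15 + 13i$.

z + conjugate(z) = (a + bi) + (a - bi) = 2a
= 2 * 15 = 30


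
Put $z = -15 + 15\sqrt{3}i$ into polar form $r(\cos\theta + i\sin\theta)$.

r = |z| = sqrt(a^2 + b^2) = sqrt((-15)^2 + (15*sqrt(3))^2) = sqrt(225 + 675) = sqrt(900) = 30
θ = arctan(b/a) = arctan(25.9808/-15) (quadrant-adjusted) = 120°
z = 30(cos 120° + i sin 120°)


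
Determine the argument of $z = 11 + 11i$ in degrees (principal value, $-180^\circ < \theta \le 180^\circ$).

θ = arctan(b/a) = arctan(11/11) (quadrant-adjusted) = 45°
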